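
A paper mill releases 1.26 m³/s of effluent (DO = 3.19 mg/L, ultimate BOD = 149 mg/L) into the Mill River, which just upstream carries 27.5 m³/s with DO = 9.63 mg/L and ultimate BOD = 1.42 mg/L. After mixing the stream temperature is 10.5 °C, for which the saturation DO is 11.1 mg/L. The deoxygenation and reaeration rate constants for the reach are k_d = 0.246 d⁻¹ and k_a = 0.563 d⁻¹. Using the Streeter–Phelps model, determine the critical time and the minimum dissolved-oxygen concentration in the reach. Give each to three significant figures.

t_c ≈ 1.55 d; minimum DO ≈ 8.75 mg/L

Mixed DO = (27.5×9.63 + 1.26×3.19)/(27.5+1.26) = 268.8/28.76 = 9.348 mg/L.
Mixed L₀ = (27.5×1.42 + 1.26×149)/(28.76) = 226.8/28.76 = 7.886 mg/L.
Initial deficit D₀ = C_s − DO₀ = 11.1 − 9.348 = 1.752 mg/L.
t_c = (1/0.3170) ln[(0.563/0.246)(1 − 1.752×0.3170/(0.246×7.886))] = 3.155 × ln(1.633) = 1.548 d.
D_c = (0.246/0.563) × 7.886 × e^(−0.246×1.548) = 0.4369 × 7.886 × 0.6834 = 2.355 mg/L.
Minimum DO = 11.1 − 2.355 = 8.745 mg/L.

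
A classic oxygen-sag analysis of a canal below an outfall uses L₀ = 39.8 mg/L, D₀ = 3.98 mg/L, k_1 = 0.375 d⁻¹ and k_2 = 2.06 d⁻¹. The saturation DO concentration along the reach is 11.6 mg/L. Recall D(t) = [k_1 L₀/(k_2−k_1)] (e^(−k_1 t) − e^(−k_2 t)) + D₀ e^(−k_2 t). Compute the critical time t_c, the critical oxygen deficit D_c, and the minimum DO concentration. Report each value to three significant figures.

With k_2/k_1 = 5.493 and 1 − D₀(k_2−k_1)/(k_1 L₀) = 0.5507,
t_c = ln(5.493 × 0.5507) / (2.06 − 0.375) = ln(3.025) / 1.685 = 1.107/1.685 = 0.6569 d.
D_c = (k_1/k_2) L₀ e^(−k_1 t_c) = (0.375/2.06) × 39.8 × e^(−0.375×0.6569) = 0.1820 × 39.8 × 0.7817 = 5.663 mg/L.
Minimum DO = C_s − D_c = 11.6 − 5.663 = 5.937 mg/L.

t_c ≈ 0.657 d; D_c ≈ 5.66 mg/L; min DO ≈ 5.94 mg/L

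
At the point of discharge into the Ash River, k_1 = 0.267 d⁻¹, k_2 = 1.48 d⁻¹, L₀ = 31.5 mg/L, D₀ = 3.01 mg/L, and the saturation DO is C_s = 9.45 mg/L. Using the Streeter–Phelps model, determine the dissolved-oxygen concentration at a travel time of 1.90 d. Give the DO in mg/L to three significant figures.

k_1 L₀/(k_2−k_1) = 0.267×31.5/(1.48−0.267) = 8.411/1.213 = 6.934 mg/L.
e^(−k_1 t) = e^(−0.267×1.900) = 0.6021; e^(−k_2 t) = e^(−1.48×1.900) = 0.06008.
D = 6.934 × (0.6021 − 0.06008) + 3.01 × 0.06008 = 3.758 + 0.1809 = 3.939 mg/L.
DO = C_s − D = 9.45 − 3.939 = 5.511 mg/L.

DO ≈ 5.51 mg/L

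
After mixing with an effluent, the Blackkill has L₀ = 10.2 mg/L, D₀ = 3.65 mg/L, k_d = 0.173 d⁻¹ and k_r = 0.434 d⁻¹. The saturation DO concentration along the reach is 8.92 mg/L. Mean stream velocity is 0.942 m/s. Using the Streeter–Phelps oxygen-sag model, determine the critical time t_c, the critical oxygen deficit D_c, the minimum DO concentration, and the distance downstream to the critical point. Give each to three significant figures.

t_c ≈ 0.550 d; D_c ≈ 3.70 mg/L; min DO ≈ 5.22 mg/L; x_c ≈ 44.8 km

With k_r/k_d = 2.509 and 1 − D₀(k_r−k_d)/(k_d L₀) = 0.4601,
t_c = ln(2.509 × 0.4601) / (0.434 − 0.173) = ln(1.154) / 0.2610 = 0.1435/0.2610 = 0.5499 d.
D_c = (k_d/k_r) L₀ e^(−k_d t_c) = (0.173/0.434) × 10.2 × e^(−0.173×0.5499) = 0.3986 × 10.2 × 0.9093 = 3.697 mg/L.
Minimum DO = C_s − D_c = 8.92 − 3.697 = 5.223 mg/L.
x_c = v t_c = 0.942 m/s × 0.5499 d × 86400 s/d = 44750 m ≈ 44.8 km.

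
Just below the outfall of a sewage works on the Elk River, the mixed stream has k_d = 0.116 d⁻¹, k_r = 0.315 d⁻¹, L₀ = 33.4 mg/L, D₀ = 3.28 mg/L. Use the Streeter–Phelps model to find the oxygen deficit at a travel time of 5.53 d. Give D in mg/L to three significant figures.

D ≈ 7.41 mg/L

k_d L₀/(k_r−k_d) = 0.116×33.4/(0.315−0.116) = 3.874/0.1990 = 19.47 mg/L.
e^(−k_d t) = e^(−0.116×5.530) = 0.5265; e^(−k_r t) = e^(−0.315×5.530) = 0.1752.
D = 19.47 × (0.5265 − 0.1752) + 3.28 × 0.1752 = 6.840 + 0.5746 = 7.415 mg/L.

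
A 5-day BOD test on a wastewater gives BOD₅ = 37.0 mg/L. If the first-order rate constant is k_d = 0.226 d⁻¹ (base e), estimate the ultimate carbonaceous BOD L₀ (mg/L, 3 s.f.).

BOD₅ = L₀(1 − e^(−5k_d)) ⇒ L₀ = BOD₅ / (1 − e^(−5×0.226))
= 37.0 / (1 − 0.3230) = 37.0 / 0.6770 = 54.66 mg/L.

L₀ ≈ 54.7 mg/L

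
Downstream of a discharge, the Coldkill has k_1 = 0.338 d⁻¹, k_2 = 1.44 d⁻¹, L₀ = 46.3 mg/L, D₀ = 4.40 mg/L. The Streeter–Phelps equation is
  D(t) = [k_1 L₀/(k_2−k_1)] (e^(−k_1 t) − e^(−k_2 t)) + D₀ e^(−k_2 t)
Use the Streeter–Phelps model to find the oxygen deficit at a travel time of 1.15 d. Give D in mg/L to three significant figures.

k_1 L₀/(k_2−k_1) = 0.338×46.3/(1.44−0.338) = 15.65/1.102 = 14.20 mg/L.
e^(−k_1 t) = e^(−0.338×1.150) = 0.6779; e^(−k_2 t) = e^(−1.44×1.150) = 0.1909.
D = 14.20 × (0.6779 − 0.1909) + 4.40 × 0.1909 = 6.916 + 0.8400 = 7.756 mg/L.

D ≈ 7.76 mg/L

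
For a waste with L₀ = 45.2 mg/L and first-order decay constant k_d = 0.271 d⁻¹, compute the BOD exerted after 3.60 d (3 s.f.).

y_t = L₀(1 − e^(−k_d t)) = 45.2 × (1 − e^(−0.271×3.60))
= 45.2 × (1 − 0.3770) = 45.2 × 0.6230 = 28.16 mg/L.

y ≈ 28.2 mg/L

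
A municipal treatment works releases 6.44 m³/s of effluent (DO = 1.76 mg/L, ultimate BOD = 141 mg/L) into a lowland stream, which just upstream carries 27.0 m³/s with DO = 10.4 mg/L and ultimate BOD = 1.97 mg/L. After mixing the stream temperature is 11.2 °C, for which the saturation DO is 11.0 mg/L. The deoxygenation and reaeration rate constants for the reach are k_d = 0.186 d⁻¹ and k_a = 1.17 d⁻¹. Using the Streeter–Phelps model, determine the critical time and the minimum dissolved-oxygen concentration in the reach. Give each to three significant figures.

t_c ≈ 1.32 d; minimum DO ≈ 7.43 mg/L

Mixed DO = (27.0×10.4 + 6.44×1.76)/(27.0+6.44) = 292.1/33.44 = 8.736 mg/L.
Mixed L₀ = (27.0×1.97 + 6.44×141)/(33.44) = 961.2/33.44 = 28.74 mg/L.
Initial deficit D₀ = C_s − DO₀ = 11.0 − 8.736 = 2.264 mg/L.
t_c = (1/0.9840) ln[(1.17/0.186)(1 − 2.264×0.9840/(0.186×28.74))] = 1.016 × ln(3.669) = 1.321 d.
D_c = (0.186/1.17) × 28.74 × e^(−0.186×1.321) = 0.1590 × 28.74 × 0.7821 = 3.574 mg/L.
Minimum DO = 11.0 − 3.574 = 7.426 mg/L.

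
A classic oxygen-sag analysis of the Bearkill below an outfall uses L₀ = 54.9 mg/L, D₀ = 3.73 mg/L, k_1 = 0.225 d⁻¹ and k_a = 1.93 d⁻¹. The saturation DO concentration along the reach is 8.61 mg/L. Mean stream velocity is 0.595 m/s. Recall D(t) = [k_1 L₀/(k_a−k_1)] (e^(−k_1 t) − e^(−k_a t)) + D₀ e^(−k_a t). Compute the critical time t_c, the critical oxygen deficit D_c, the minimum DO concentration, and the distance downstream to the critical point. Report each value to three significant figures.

t_c ≈ 0.836 d; D_c ≈ 5.30 mg/L; min DO ≈ 3.31 mg/L; x_c ≈ 43.0 km

With k_a/k_1 = 8.578 and 1 − D₀(k_a−k_1)/(k_1 L₀) = 0.4852,
t_c = ln(8.578 × 0.4852) / (1.93 − 0.225) = ln(4.162) / 1.705 = 1.426/1.705 = 0.8363 d.
L(t_c) = L₀ e^(−k_1 t_c) = 54.9 × 0.8285 = 45.48 mg/L, and at the critical point k_a D_c = k_1 L, so D_c = (0.225/1.93) × 45.48 = 5.302 mg/L.
Minimum DO = C_s − D_c = 8.61 − 5.302 = 3.308 mg/L.
x_c = v t_c = 0.595 m/s × 0.8363 d × 86400 s/d = 42990 m ≈ 43.0 km.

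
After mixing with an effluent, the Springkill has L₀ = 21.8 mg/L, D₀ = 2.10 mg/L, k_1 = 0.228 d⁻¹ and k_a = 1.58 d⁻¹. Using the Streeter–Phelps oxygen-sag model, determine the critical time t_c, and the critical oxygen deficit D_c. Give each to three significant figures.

With k_a/k_1 = 6.930 and 1 − D₀(k_a−k_1)/(k_1 L₀) = 0.4288,
t_c = ln(6.930 × 0.4288) / (1.58 − 0.228) = ln(2.971) / 1.352 = 1.089/1.352 = 0.8055 d.
L(t_c) = L₀ e^(−k_1 t_c) = 21.8 × 0.8322 = 18.14 mg/L, and at the critical point k_a D_c = k_1 L, so D_c = (0.228/1.58) × 18.14 = 2.618 mg/L.

t_c ≈ 0.805 d; D_c ≈ 2.62 mg/L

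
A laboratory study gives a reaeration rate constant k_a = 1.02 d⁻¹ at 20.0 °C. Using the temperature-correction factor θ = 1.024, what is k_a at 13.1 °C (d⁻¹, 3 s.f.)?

k_a ≈ 0.866 d⁻¹

k_a(T₂) = k_a(T₁) · θ^(T₂−T₁) = 1.02 × 1.024^(13.1−20.0)
= 1.02 × 1.024^-6.90 = 1.02 × 0.8490 = 0.8660 d⁻¹.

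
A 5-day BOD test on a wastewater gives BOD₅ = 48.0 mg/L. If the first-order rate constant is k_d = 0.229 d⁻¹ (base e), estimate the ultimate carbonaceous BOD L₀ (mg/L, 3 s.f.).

BOD₅ = L₀(1 − e^(−5k_d)) ⇒ L₀ = BOD₅ / (1 − e^(−5×0.229))
= 48.0 / (1 − 0.3182) = 48.0 / 0.6818 = 70.40 mg/L.

L₀ ≈ 70.4 mg/L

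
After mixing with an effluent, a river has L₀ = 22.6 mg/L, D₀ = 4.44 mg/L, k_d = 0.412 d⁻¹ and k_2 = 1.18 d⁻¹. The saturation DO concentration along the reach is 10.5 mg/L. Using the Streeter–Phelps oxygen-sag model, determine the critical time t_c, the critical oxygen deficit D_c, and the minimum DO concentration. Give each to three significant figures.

t_c = [1/(k_2−k_d)] ln[(k_2/k_d)(1 − D₀(k_2−k_d)/(k_d L₀))]
= [1/(1.18−0.412)] ln[(1.18/0.412)(1 − 4.44×0.7680/(0.412×22.6))]
= (1/0.7680) ln[2.864 × 0.6338] = 1.302 × ln(1.815) = 1.302 × 0.5962 = 0.7763 d.
D_c = (k_d/k_2) L₀ e^(−k_d t_c) = (0.412/1.18) × 22.6 × e^(−0.412×0.7763) = 0.3492 × 22.6 × 0.7263 = 5.731 mg/L.
Minimum DO = C_s − D_c = 10.5 − 5.731 = 4.769 mg/L.

t_c ≈ 0.776 d; D_c ≈ 5.73 mg/L; min DO ≈ 4.77 mg/L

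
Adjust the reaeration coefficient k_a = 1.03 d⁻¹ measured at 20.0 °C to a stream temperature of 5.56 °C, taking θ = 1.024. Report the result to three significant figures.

k_a(T₂) = k_a(T₁) · θ^(T₂−T₁) = 1.03 × 1.024^(5.56−20.0)
= 1.03 × 1.024^-14.4 = 1.03 × 0.7100 = 0.7313 d⁻¹.

k_a ≈ 0.731 d⁻¹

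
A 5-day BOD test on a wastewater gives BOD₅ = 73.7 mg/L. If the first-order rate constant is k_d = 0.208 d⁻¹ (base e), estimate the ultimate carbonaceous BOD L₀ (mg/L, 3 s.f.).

BOD₅ = L₀(1 − e^(−5k_d)) ⇒ L₀ = BOD₅ / (1 − e^(−5×0.208))
= 73.7 / (1 − 0.3535) = 73.7 / 0.6465 = 114.0 mg/L.

L₀ ≈ 114 mg/L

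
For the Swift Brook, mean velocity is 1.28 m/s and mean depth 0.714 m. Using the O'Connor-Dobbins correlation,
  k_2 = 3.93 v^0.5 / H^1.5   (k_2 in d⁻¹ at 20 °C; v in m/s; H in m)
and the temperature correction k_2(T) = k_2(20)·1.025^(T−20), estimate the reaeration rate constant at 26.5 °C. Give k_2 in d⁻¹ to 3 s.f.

k_2(20) = 3.93 × 1.28^0.5 / 0.714^1.5 = 3.93 × 1.131 / 0.6033 = 7.370 d⁻¹.
k_2(26.5) = 7.370 × 1.025^(26.5−20) = 7.370 × 1.174 = 8.653 d⁻¹.

k_2 ≈ 8.65 d⁻¹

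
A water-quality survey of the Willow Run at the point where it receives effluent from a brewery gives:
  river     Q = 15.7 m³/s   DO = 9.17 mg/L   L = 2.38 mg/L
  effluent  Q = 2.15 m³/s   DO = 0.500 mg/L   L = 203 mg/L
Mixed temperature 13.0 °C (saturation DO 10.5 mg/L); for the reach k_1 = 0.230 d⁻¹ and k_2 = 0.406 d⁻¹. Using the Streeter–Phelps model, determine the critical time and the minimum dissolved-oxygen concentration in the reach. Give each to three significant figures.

t_c ≈ 2.83 d; minimum DO ≈ 2.65 mg/L

Mixed DO = (15.7×9.17 + 2.15×0.500)/(15.7+2.15) = 145.0/17.85 = 8.126 mg/L.
Mixed L₀ = (15.7×2.38 + 2.15×203)/(17.85) = 473.8/17.85 = 26.54 mg/L.
Initial deficit D₀ = C_s − DO₀ = 10.5 − 8.126 = 2.374 mg/L.
t_c = (1/0.1760) ln[(0.406/0.230)(1 − 2.374×0.1760/(0.230×26.54))] = 5.682 × ln(1.644) = 2.826 d.
D_c = (0.230/0.406) × 26.54 × e^(−0.230×2.826) = 0.5665 × 26.54 × 0.5221 = 7.850 mg/L.
Minimum DO = 10.5 − 7.850 = 2.650 mg/L.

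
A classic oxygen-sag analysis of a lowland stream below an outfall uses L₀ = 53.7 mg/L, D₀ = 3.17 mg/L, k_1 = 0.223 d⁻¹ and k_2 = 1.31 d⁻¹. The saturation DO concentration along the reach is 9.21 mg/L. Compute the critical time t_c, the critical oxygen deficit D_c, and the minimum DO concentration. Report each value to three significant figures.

With k_2/k_1 = 5.874 and 1 − D₀(k_2−k_1)/(k_1 L₀) = 0.7123,
t_c = ln(5.874 × 0.7123) / (1.31 − 0.223) = ln(4.184) / 1.087 = 1.431/1.087 = 1.317 d.
L(t_c) = L₀ e^(−k_1 t_c) = 53.7 × 0.7456 = 40.04 mg/L, and at the critical point k_2 D_c = k_1 L, so D_c = (0.223/1.31) × 40.04 = 6.815 mg/L.
Minimum DO = C_s − D_c = 9.21 − 6.815 = 2.395 mg/L.

t_c ≈ 1.32 d; D_c ≈ 6.82 mg/L; min DO ≈ 2.39 mg/L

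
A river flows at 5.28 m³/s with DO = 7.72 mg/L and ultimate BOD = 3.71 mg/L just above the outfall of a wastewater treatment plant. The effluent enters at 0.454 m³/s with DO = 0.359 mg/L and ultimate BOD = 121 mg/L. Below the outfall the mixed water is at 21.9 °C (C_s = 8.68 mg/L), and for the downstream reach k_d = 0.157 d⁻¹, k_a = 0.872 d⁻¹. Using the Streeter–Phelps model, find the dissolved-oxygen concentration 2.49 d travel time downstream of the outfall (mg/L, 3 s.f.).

Mixed DO = (5.28×7.72 + 0.454×0.359)/(5.28+0.454) = 40.92/5.734 = 7.137 mg/L.
Mixed L₀ = (5.28×3.71 + 0.454×121)/(5.734) = 74.52/5.734 = 13.00 mg/L.
Initial deficit D₀ = C_s − DO₀ = 8.68 − 7.137 = 1.543 mg/L.
D(2.49) = [0.157×13.00/(0.872−0.157)](e^(−0.157×2.49) − e^(−0.872×2.49)) + 1.543 e^(−0.872×2.49)
= 2.854 × (0.6764 − 0.1140) + 1.543 × 0.1140 = 1.781 mg/L.
DO = 8.68 − 1.781 = 6.899 mg/L.

DO ≈ 6.90 mg/L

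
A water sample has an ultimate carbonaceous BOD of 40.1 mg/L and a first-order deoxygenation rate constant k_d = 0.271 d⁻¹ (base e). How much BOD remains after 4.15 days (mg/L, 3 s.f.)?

L_t = L₀ e^(−k_d t) = 40.1 × e^(−0.271×4.15) = 40.1 × 0.3248 = 13.02 mg/L.

L ≈ 13.0 mg/L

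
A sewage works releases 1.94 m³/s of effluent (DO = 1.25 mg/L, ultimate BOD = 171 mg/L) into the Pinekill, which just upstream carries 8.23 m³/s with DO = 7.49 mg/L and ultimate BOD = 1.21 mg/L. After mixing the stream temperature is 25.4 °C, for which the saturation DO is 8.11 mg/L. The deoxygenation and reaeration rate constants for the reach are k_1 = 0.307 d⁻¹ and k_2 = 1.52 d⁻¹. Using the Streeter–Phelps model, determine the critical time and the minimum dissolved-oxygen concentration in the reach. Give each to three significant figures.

t_c ≈ 1.12 d; minimum DO ≈ 3.30 mg/L

Mixed DO = (8.23×7.49 + 1.94×1.25)/(8.23+1.94) = 64.07/10.17 = 6.300 mg/L.
Mixed L₀ = (8.23×1.21 + 1.94×171)/(10.17) = 341.7/10.17 = 33.60 mg/L.
Initial deficit D₀ = C_s − DO₀ = 8.11 − 6.300 = 1.810 mg/L.
t_c = (1/1.213) ln[(1.52/0.307)(1 − 1.810×1.213/(0.307×33.60))] = 0.8244 × ln(3.897) = 1.121 d.
D_c = (0.307/1.52) × 33.60 × e^(−0.307×1.121) = 0.2020 × 33.60 × 0.7087 = 4.810 mg/L.
Minimum DO = 8.11 − 4.810 = 3.300 mg/L.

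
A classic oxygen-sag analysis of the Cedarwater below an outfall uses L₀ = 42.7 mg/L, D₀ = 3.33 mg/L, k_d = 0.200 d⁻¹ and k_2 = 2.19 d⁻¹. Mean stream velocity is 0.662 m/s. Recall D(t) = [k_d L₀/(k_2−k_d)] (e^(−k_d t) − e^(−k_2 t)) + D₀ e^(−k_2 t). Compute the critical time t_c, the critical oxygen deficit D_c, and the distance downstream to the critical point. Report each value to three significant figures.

With k_2/k_d = 10.95 and 1 − D₀(k_2−k_d)/(k_d L₀) = 0.2240,
t_c = ln(10.95 × 0.2240) / (2.19 − 0.200) = ln(2.453) / 1.990 = 0.8974/1.990 = 0.4510 d.
L(t_c) = L₀ e^(−k_d t_c) = 42.7 × 0.9138 = 39.02 mg/L, and at the critical point k_2 D_c = k_d L, so D_c = (0.200/2.19) × 39.02 = 3.563 mg/L.
x_c = v t_c = 0.662 m/s × 0.4510 d × 86400 s/d = 25790 m ≈ 25.8 km.

t_c ≈ 0.451 d; D_c ≈ 3.56 mg/L; x_c ≈ 25.8 km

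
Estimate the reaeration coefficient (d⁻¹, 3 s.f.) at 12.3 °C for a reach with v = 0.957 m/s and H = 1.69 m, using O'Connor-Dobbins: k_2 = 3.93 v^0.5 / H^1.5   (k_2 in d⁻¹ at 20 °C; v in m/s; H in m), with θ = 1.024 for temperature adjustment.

k_2 ≈ 1.46 d⁻¹

k_2(20) = 3.93 × 0.957^0.5 / 1.69^1.5 = 3.93 × 0.9783 / 2.197 = 1.750 d⁻¹.
k_2(12.3) = 1.750 × 1.024^(12.3−20) = 1.750 × 0.8331 = 1.458 d⁻¹.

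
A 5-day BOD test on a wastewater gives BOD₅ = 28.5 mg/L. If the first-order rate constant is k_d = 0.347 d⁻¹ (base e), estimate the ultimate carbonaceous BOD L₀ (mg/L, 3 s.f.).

L₀ ≈ 34.6 mg/L

BOD₅ = L₀(1 − e^(−5k_d)) ⇒ L₀ = BOD₅ / (1 − e^(−5×0.347))
= 28.5 / (1 − 0.1764) = 28.5 / 0.8236 = 34.60 mg/L.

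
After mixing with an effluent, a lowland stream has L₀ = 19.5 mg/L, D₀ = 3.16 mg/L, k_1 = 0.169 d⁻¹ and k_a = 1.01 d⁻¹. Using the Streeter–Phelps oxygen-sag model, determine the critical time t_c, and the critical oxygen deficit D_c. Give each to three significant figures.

At the critical point dD/dt = 0, so k_1 L₀ e^(−k_1 t) = k_a D. Substituting D(t) from the Streeter–Phelps equation and solving for t gives
t_c = ln[(k_a/k_1)(1 − D₀(k_a−k_1)/(k_1 L₀))] / (k_a−k_1).
Here k_a−k_1 = 0.8410 d⁻¹ and 1 − D₀(k_a−k_1)/(k_1 L₀) = 1 − 3.16×0.8410/(0.169×19.5) = 0.1936, so
t_c = ln(5.976 × 0.1936) / 0.8410 = 0.1457 / 0.8410 = 0.1733 d.
L(t_c) = L₀ e^(−k_1 t_c) = 19.5 × 0.9711 = 18.94 mg/L, and at the critical point k_a D_c = k_1 L, so D_c = (0.169/1.01) × 18.94 = 3.169 mg/L.

t_c ≈ 0.173 d; D_c ≈ 3.17 mg/L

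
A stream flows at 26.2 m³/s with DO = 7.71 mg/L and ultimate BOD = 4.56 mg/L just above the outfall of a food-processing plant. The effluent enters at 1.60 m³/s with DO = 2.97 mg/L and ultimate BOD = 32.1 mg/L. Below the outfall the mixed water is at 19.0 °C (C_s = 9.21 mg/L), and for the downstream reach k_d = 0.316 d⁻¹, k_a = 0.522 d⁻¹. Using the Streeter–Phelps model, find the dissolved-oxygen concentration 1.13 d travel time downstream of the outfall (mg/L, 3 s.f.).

DO ≈ 6.86 mg/L

Mixed DO = (26.2×7.71 + 1.60×2.97)/(26.2+1.60) = 206.8/27.80 = 7.437 mg/L.
Mixed L₀ = (26.2×4.56 + 1.60×32.1)/(27.80) = 170.8/27.80 = 6.145 mg/L.
Initial deficit D₀ = C_s − DO₀ = 9.21 − 7.437 = 1.773 mg/L.
D(1.13) = [0.316×6.145/(0.522−0.316)](e^(−0.316×1.13) − e^(−0.522×1.13)) + 1.773 e^(−0.522×1.13)
= 9.426 × (0.6997 − 0.5544) + 1.773 × 0.5544 = 2.353 mg/L.
DO = 9.21 − 2.353 = 6.857 mg/L.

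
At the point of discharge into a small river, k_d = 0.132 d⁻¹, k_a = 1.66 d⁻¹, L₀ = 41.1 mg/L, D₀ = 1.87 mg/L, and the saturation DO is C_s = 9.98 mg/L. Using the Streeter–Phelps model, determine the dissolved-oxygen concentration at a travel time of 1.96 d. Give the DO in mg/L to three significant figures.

DO ≈ 7.30 mg/L

k_d L₀/(k_a−k_d) = 0.132×41.1/(1.66−0.132) = 5.425/1.528 = 3.551 mg/L.
e^(−k_d t) = e^(−0.132×1.960) = 0.7720; e^(−k_a t) = e^(−1.66×1.960) = 0.03863.
D = 3.551 × (0.7720 − 0.03863) + 1.87 × 0.03863 = 2.604 + 0.07225 = 2.676 mg/L.
DO = C_s − D = 9.98 − 2.676 = 7.304 mg/L.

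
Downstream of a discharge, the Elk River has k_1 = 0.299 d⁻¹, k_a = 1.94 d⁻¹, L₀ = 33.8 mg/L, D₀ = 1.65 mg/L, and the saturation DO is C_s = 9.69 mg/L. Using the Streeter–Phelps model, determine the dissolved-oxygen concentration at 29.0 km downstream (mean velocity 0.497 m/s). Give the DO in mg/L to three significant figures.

DO ≈ 5.87 mg/L

Travel time t = x/v = 29.0 km / (0.497 m/s) = 29000 m / 0.497 m/s = 58350 s = 0.6753 d.
k_1 L₀/(k_a−k_1) = 0.299×33.8/(1.94−0.299) = 10.11/1.641 = 6.159 mg/L.
e^(−k_1 t) = e^(−0.299×0.6753) = 0.8172; e^(−k_a t) = e^(−1.94×0.6753) = 0.2698.
D = 6.159 × (0.8172 − 0.2698) + 1.65 × 0.2698 = 3.371 + 0.4451 = 3.816 mg/L.
DO = C_s − D = 9.69 − 3.816 = 5.874 mg/L.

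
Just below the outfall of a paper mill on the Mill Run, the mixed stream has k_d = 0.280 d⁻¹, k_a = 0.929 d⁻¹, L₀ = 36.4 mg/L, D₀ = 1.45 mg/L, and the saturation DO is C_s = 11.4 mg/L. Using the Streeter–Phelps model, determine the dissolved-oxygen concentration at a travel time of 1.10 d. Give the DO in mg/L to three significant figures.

DO ≈ 4.99 mg/L

k_d L₀/(k_a−k_d) = 0.280×36.4/(0.929−0.280) = 10.19/0.6490 = 15.70 mg/L.
e^(−k_d t) = e^(−0.280×1.100) = 0.7349; e^(−k_a t) = e^(−0.929×1.100) = 0.3599.
D = 15.70 × (0.7349 − 0.3599) + 1.45 × 0.3599 = 5.889 + 0.5219 = 6.411 mg/L.
DO = C_s − D = 11.4 − 6.411 = 4.989 mg/L.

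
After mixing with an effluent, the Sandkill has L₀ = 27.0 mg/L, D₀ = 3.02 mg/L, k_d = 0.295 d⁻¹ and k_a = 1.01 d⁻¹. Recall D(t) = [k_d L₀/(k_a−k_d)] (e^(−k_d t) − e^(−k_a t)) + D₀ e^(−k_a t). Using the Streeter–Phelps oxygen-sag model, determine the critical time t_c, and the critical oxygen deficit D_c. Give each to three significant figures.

t_c ≈ 1.28 d; D_c ≈ 5.41 mg/L

With k_a/k_d = 3.424 and 1 − D₀(k_a−k_d)/(k_d L₀) = 0.7289,
t_c = ln(3.424 × 0.7289) / (1.01 − 0.295) = ln(2.496) / 0.7150 = 0.9145/0.7150 = 1.279 d.
D_c = (k_d/k_a) L₀ e^(−k_d t_c) = (0.295/1.01) × 27.0 × e^(−0.295×1.279) = 0.2921 × 27.0 × 0.6857 = 5.408 mg/L.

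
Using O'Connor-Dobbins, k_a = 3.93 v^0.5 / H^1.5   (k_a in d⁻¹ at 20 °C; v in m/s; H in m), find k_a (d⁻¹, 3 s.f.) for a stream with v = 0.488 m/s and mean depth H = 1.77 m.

k_a ≈ 1.17 d⁻¹

k_a = 3.93 × 0.488^0.5 / 1.77^1.5 = 3.93 × 0.6986 / 2.355 = 1.166 d⁻¹.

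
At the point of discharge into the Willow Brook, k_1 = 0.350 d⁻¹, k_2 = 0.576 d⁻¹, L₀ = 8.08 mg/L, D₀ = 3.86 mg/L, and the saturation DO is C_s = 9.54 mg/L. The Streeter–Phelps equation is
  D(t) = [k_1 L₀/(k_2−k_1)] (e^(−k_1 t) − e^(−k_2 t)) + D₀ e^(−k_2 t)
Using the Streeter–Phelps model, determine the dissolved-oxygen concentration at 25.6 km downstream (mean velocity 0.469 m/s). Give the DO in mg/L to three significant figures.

DO ≈ 5.52 mg/L

Travel time t = x/v = 25.6 km / (0.469 m/s) = 25600 m / 0.469 m/s = 54580 s = 0.6318 d.
k_1 L₀/(k_2−k_1) = 0.350×8.08/(0.576−0.350) = 2.828/0.2260 = 12.51 mg/L.
e^(−k_1 t) = e^(−0.350×0.6318) = 0.8016; e^(−k_2 t) = e^(−0.576×0.6318) = 0.6950.
D = 12.51 × (0.8016 − 0.6950) + 3.86 × 0.6950 = 1.335 + 2.683 = 4.017 mg/L.
DO = C_s − D = 9.54 − 4.017 = 5.523 mg/L.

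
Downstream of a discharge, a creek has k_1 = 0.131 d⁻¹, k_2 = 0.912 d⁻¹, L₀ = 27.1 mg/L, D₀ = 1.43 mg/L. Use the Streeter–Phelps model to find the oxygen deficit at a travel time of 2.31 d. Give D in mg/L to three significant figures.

D ≈ 2.98 mg/L

k_1 L₀/(k_2−k_1) = 0.131×27.1/(0.912−0.131) = 3.550/0.7810 = 4.546 mg/L.
e^(−k_1 t) = e^(−0.131×2.310) = 0.7389; e^(−k_2 t) = e^(−0.912×2.310) = 0.1216.
D = 4.546 × (0.7389 − 0.1216) + 1.43 × 0.1216 = 2.806 + 0.1739 = 2.980 mg/L.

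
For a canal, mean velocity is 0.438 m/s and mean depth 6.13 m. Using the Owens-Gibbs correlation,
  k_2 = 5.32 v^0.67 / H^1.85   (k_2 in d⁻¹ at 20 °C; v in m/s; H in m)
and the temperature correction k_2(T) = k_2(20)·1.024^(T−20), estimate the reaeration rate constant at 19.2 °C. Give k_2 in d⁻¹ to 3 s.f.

k_2(20) = 5.32 × 0.438^0.67 / 6.13^1.85 = 5.32 × 0.5752 / 28.63 = 0.1069 d⁻¹.
k_2(19.2) = 0.1069 × 1.024^(19.2−20) = 0.1069 × 0.9812 = 0.1049 d⁻¹.

k_2 ≈ 0.105 d⁻¹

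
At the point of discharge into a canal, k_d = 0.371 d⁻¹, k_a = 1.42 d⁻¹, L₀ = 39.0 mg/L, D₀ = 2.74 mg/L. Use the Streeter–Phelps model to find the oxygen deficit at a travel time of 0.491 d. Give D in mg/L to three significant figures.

k_d L₀/(k_a−k_d) = 0.371×39.0/(1.42−0.371) = 14.47/1.049 = 13.79 mg/L.
e^(−k_d t) = e^(−0.371×0.4910) = 0.8335; e^(−k_a t) = e^(−1.42×0.4910) = 0.4980.
D = 13.79 × (0.8335 − 0.4980) + 2.74 × 0.4980 = 4.628 + 1.364 = 5.992 mg/L.

D ≈ 5.99 mg/L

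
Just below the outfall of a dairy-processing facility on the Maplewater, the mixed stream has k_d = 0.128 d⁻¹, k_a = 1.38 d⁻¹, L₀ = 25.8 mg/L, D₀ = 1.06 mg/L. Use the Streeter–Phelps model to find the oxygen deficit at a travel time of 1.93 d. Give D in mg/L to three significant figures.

k_d L₀/(k_a−k_d) = 0.128×25.8/(1.38−0.128) = 3.302/1.252 = 2.638 mg/L.
e^(−k_d t) = e^(−0.128×1.930) = 0.7811; e^(−k_a t) = e^(−1.38×1.930) = 0.06971.
D = 2.638 × (0.7811 − 0.06971) + 1.06 × 0.06971 = 1.876 + 0.07389 = 1.950 mg/L.

D ≈ 1.95 mg/L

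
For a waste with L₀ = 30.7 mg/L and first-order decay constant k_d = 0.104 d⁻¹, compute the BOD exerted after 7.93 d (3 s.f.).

y_t = L₀(1 − e^(−k_d t)) = 30.7 × (1 − e^(−0.104×7.93))
= 30.7 × (1 − 0.4384) = 30.7 × 0.5616 = 17.24 mg/L.

y ≈ 17.2 mg/L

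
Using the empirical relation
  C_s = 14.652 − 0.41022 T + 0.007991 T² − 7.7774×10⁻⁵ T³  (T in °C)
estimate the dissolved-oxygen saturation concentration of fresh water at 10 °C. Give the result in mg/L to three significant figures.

C_s ≈ 11.3 mg/L

C_s = 14.652 − 0.41022×10 + 0.007991×10² − 7.7774×10⁻⁵×10³ = 11.27 mg/L.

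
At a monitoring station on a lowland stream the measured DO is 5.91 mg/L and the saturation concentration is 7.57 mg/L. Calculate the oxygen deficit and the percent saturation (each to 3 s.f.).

D = C_s − C = 7.57 − 5.91 = 1.66 mg/L.
% saturation = 5.91/7.57 × 100 = 78.1 %.

D ≈ 1.66 mg/L; 78.1 % saturation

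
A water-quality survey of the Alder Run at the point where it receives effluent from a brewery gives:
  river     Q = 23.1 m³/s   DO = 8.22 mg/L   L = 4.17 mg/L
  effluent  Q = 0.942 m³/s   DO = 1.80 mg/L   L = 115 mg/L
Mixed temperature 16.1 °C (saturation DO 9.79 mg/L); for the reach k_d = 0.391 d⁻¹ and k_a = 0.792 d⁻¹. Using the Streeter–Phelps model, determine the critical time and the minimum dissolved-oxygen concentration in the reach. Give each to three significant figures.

t_c ≈ 1.14 d; minimum DO ≈ 7.10 mg/L

Mixed DO = (23.1×8.22 + 0.942×1.80)/(23.1+0.942) = 191.6/24.04 = 7.968 mg/L.
Mixed L₀ = (23.1×4.17 + 0.942×115)/(24.04) = 204.7/24.04 = 8.512 mg/L.
Initial deficit D₀ = C_s − DO₀ = 9.79 − 7.968 = 1.822 mg/L.
t_c = (1/0.4010) ln[(0.792/0.391)(1 − 1.822×0.4010/(0.391×8.512))] = 2.494 × ln(1.581) = 1.142 d.
D_c = (0.391/0.792) × 8.512 × e^(−0.391×1.142) = 0.4937 × 8.512 × 0.6398 = 2.689 mg/L.
Minimum DO = 9.79 − 2.689 = 7.101 mg/L.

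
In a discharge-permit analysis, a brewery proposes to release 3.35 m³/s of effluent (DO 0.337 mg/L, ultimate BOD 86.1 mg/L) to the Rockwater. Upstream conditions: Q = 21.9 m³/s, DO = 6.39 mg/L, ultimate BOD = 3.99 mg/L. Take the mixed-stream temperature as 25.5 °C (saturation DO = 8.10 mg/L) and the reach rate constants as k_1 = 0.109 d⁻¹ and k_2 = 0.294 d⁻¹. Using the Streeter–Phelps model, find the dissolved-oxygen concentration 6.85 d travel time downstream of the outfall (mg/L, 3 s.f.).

Mixed DO = (21.9×6.39 + 3.35×0.337)/(21.9+3.35) = 141.1/25.25 = 5.587 mg/L.
Mixed L₀ = (21.9×3.99 + 3.35×86.1)/(25.25) = 375.8/25.25 = 14.88 mg/L.
Initial deficit D₀ = C_s − DO₀ = 8.10 − 5.587 = 2.513 mg/L.
D(6.85) = [0.109×14.88/(0.294−0.109)](e^(−0.109×6.85) − e^(−0.294×6.85)) + 2.513 e^(−0.294×6.85)
= 8.769 × (0.4740 − 0.1335) + 2.513 × 0.1335 = 3.321 mg/L.
DO = 8.10 − 3.321 = 4.779 mg/L.

DO ≈ 4.78 mg/L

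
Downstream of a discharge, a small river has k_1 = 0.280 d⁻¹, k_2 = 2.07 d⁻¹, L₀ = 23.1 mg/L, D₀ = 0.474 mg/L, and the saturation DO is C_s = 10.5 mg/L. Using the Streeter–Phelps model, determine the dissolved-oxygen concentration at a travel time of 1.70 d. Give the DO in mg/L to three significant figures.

DO ≈ 8.35 mg/L

k_1 L₀/(k_2−k_1) = 0.280×23.1/(2.07−0.280) = 6.468/1.790 = 3.613 mg/L.
e^(−k_1 t) = e^(−0.280×1.700) = 0.6213; e^(−k_2 t) = e^(−2.07×1.700) = 0.02963.
D = 3.613 × (0.6213 − 0.02963) + 0.474 × 0.02963 = 2.138 + 0.01404 = 2.152 mg/L.
DO = C_s − D = 10.5 − 2.152 = 8.348 mg/L.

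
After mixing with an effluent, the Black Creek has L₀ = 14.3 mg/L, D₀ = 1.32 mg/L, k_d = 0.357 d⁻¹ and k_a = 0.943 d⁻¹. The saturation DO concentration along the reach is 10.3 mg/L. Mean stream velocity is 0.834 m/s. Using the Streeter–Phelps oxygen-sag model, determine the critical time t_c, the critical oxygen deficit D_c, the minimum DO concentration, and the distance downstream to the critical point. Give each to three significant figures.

With k_a/k_d = 2.641 and 1 − D₀(k_a−k_d)/(k_d L₀) = 0.8485,
t_c = ln(2.641 × 0.8485) / (0.943 − 0.357) = ln(2.241) / 0.5860 = 0.8070/0.5860 = 1.377 d.
D_c = (k_d/k_a) L₀ e^(−k_d t_c) = (0.357/0.943) × 14.3 × e^(−0.357×1.377) = 0.3786 × 14.3 × 0.6116 = 3.311 mg/L.
Minimum DO = C_s − D_c = 10.3 − 3.311 = 6.989 mg/L.
x_c = v t_c = 0.834 m/s × 1.377 d × 86400 s/d = 99240 m ≈ 99.2 km.

t_c ≈ 1.38 d; D_c ≈ 3.31 mg/L; min DO ≈ 6.99 mg/L; x_c ≈ 99.2 km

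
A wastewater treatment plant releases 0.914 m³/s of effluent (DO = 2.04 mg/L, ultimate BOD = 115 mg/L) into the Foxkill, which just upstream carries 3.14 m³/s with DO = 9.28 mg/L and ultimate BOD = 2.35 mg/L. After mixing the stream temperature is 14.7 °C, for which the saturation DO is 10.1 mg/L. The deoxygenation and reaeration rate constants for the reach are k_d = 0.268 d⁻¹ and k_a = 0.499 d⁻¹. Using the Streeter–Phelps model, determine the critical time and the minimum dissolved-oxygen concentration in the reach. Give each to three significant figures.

t_c ≈ 2.35 d; minimum DO ≈ 2.16 mg/L

Mixed DO = (3.14×9.28 + 0.914×2.04)/(3.14+0.914) = 31.00/4.054 = 7.648 mg/L.
Mixed L₀ = (3.14×2.35 + 0.914×115)/(4.054) = 112.5/4.054 = 27.75 mg/L.
Initial deficit D₀ = C_s − DO₀ = 10.1 − 7.648 = 2.452 mg/L.
t_c = (1/0.2310) ln[(0.499/0.268)(1 − 2.452×0.2310/(0.268×27.75))] = 4.329 × ln(1.720) = 2.348 d.
D_c = (0.268/0.499) × 27.75 × e^(−0.268×2.348) = 0.5371 × 27.75 × 0.5330 = 7.943 mg/L.
Minimum DO = 10.1 − 7.943 = 2.157 mg/L.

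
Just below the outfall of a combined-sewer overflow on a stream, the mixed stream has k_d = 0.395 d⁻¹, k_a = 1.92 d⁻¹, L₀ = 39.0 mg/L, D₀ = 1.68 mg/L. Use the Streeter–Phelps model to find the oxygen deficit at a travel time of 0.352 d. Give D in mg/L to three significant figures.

k_d L₀/(k_a−k_d) = 0.395×39.0/(1.92−0.395) = 15.41/1.525 = 10.10 mg/L.
e^(−k_d t) = e^(−0.395×0.3520) = 0.8702; e^(−k_a t) = e^(−1.92×0.3520) = 0.5087.
D = 10.10 × (0.8702 − 0.5087) + 1.68 × 0.5087 = 3.651 + 0.8547 = 4.506 mg/L.

D ≈ 4.51 mg/L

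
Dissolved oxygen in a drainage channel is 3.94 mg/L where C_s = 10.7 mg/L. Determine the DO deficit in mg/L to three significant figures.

D = C_s − C = 10.7 − 3.94 = 6.76 mg/L.

D ≈ 6.76 mg/L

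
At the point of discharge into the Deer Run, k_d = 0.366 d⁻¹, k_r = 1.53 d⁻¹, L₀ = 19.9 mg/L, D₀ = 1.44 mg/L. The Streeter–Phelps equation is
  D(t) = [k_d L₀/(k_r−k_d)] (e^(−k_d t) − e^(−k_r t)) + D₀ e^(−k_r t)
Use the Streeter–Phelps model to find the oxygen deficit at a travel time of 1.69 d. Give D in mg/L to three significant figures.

D ≈ 3.01 mg/L

k_d L₀/(k_r−k_d) = 0.366×19.9/(1.53−0.366) = 7.283/1.164 = 6.257 mg/L.
e^(−k_d t) = e^(−0.366×1.690) = 0.5387; e^(−k_r t) = e^(−1.53×1.690) = 0.07534.
D = 6.257 × (0.5387 − 0.07534) + 1.44 × 0.07534 = 2.900 + 0.1085 = 3.008 mg/L.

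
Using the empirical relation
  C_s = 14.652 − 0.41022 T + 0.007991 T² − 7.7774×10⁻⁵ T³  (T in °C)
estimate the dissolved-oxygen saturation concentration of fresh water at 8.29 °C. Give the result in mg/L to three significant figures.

C_s = 14.652 − 0.41022×8.29 + 0.007991×8.29² − 7.7774×10⁻⁵×8.29³ = 11.76 mg/L.

C_s ≈ 11.8 mg/L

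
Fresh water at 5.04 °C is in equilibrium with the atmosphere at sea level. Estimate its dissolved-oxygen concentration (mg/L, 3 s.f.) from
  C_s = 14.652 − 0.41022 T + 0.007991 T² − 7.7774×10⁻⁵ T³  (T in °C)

C_s = 14.652 − 0.41022×5.04 + 0.007991×5.04² − 7.7774×10⁻⁵×5.04³ = 12.78 mg/L.

C_s ≈ 12.8 mg/L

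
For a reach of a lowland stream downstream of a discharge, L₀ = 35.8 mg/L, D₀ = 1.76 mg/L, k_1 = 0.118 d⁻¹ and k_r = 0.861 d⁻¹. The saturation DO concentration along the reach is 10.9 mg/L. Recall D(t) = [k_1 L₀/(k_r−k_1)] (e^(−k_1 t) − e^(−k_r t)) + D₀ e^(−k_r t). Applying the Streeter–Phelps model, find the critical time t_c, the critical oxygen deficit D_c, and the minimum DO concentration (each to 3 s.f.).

At the critical point dD/dt = 0, so k_1 L₀ e^(−k_1 t) = k_r D. Substituting D(t) from the Streeter–Phelps equation and solving for t gives
t_c = ln[(k_r/k_1)(1 − D₀(k_r−k_1)/(k_1 L₀))] / (k_r−k_1).
Here k_r−k_1 = 0.7430 d⁻¹ and 1 − D₀(k_r−k_1)/(k_1 L₀) = 1 − 1.76×0.7430/(0.118×35.8) = 0.6904, so
t_c = ln(7.297 × 0.6904) / 0.7430 = 1.617 / 0.7430 = 2.176 d.
D_c = (k_1/k_r) L₀ e^(−k_1 t_c) = (0.118/0.861) × 35.8 × e^(−0.118×2.176) = 0.1370 × 35.8 × 0.7735 = 3.795 mg/L.
Minimum DO = C_s − D_c = 10.9 − 3.795 = 7.105 mg/L.

t_c ≈ 2.18 d; D_c ≈ 3.80 mg/L; min DO ≈ 7.10 mg/L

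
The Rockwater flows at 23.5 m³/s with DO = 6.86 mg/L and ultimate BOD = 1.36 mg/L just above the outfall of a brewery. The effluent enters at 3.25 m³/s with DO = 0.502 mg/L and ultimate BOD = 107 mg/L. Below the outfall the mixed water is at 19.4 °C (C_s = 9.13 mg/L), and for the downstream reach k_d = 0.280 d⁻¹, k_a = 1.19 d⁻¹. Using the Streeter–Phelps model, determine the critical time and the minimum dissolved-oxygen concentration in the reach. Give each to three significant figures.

t_c ≈ 0.279 d; minimum DO ≈ 6.04 mg/L

Mixed DO = (23.5×6.86 + 3.25×0.502)/(23.5+3.25) = 162.8/26.75 = 6.088 mg/L.
Mixed L₀ = (23.5×1.36 + 3.25×107)/(26.75) = 379.7/26.75 = 14.19 mg/L.
Initial deficit D₀ = C_s − DO₀ = 9.13 − 6.088 = 3.042 mg/L.
t_c = (1/0.9100) ln[(1.19/0.280)(1 − 3.042×0.9100/(0.280×14.19))] = 1.099 × ln(1.289) = 0.2794 d.
D_c = (0.280/1.19) × 14.19 × e^(−0.280×0.2794) = 0.2353 × 14.19 × 0.9248 = 3.089 mg/L.
Minimum DO = 9.13 − 3.089 = 6.041 mg/L.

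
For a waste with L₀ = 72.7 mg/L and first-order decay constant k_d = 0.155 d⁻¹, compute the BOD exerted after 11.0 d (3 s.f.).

y_t = L₀(1 − e^(−k_d t)) = 72.7 × (1 − e^(−0.155×11.0))
= 72.7 × (1 − 0.1818) = 72.7 × 0.8182 = 59.49 mg/L.

y ≈ 59.5 mg/L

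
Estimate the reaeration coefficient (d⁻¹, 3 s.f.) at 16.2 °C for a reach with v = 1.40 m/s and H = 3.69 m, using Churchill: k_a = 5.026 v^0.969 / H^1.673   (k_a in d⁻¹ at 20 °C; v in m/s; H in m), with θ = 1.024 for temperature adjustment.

k_a(20) = 5.026 × 1.40^0.969 / 3.69^1.673 = 5.026 × 1.385 / 8.885 = 0.7838 d⁻¹.
k_a(16.2) = 0.7838 × 1.024^(16.2−20) = 0.7838 × 0.9138 = 0.7162 d⁻¹.

k_a ≈ 0.716 d⁻¹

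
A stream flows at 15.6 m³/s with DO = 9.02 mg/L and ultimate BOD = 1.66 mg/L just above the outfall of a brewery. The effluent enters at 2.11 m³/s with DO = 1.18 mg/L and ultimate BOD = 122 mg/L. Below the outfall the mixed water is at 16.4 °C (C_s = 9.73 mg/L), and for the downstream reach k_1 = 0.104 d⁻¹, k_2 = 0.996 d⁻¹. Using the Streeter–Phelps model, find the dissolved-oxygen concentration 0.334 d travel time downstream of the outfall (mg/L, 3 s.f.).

Mixed DO = (15.6×9.02 + 2.11×1.18)/(15.6+2.11) = 143.2/17.71 = 8.086 mg/L.
Mixed L₀ = (15.6×1.66 + 2.11×122)/(17.71) = 283.3/17.71 = 16.00 mg/L.
Initial deficit D₀ = C_s − DO₀ = 9.73 − 8.086 = 1.644 mg/L.
D(0.334) = [0.104×16.00/(0.996−0.104)](e^(−0.104×0.334) − e^(−0.996×0.334)) + 1.644 e^(−0.996×0.334)
= 1.865 × (0.9659 − 0.7170) + 1.644 × 0.7170 = 1.643 mg/L.
DO = 9.73 − 1.643 = 8.087 mg/L.

DO ≈ 8.09 mg/L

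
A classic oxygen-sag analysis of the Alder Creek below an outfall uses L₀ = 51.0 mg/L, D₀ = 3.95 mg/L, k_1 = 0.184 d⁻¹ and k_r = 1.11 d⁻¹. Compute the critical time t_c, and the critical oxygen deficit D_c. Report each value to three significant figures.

With k_r/k_1 = 6.033 and 1 − D₀(k_r−k_1)/(k_1 L₀) = 0.6102,
t_c = ln(6.033 × 0.6102) / (1.11 − 0.184) = ln(3.681) / 0.9260 = 1.303/0.9260 = 1.407 d.
D_c = (k_1/k_r) L₀ e^(−k_1 t_c) = (0.184/1.11) × 51.0 × e^(−0.184×1.407) = 0.1658 × 51.0 × 0.7719 = 6.525 mg/L.

t_c ≈ 1.41 d; D_c ≈ 6.53 mg/L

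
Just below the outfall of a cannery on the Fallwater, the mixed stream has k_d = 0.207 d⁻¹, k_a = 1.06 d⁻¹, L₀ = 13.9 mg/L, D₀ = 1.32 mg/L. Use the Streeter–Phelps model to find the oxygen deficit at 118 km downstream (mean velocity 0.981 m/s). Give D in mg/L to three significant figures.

Travel time t = x/v = 118 km / (0.981 m/s) = 118000 m / 0.981 m/s = 120300 s = 1.392 d.
k_d L₀/(k_a−k_d) = 0.207×13.9/(1.06−0.207) = 2.877/0.8530 = 3.373 mg/L.
e^(−k_d t) = e^(−0.207×1.392) = 0.7496; e^(−k_a t) = e^(−1.06×1.392) = 0.2286.
D = 3.373 × (0.7496 − 0.2286) + 1.32 × 0.2286 = 1.757 + 0.3018 = 2.059 mg/L.

D ≈ 2.06 mg/L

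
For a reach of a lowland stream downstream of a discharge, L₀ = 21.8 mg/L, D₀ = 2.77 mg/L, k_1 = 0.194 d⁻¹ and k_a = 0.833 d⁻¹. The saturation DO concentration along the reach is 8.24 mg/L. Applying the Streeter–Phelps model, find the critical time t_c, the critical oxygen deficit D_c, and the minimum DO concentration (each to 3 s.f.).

t_c ≈ 1.43 d; D_c ≈ 3.85 mg/L; min DO ≈ 4.39 mg/L

t_c = [1/(k_a−k_1)] ln[(k_a/k_1)(1 − D₀(k_a−k_1)/(k_1 L₀))]
= [1/(0.833−0.194)] ln[(0.833/0.194)(1 − 2.77×0.6390/(0.194×21.8))]
= (1/0.6390) ln[4.294 × 0.5815] = 1.565 × ln(2.497) = 1.565 × 0.9150 = 1.432 d.
L(t_c) = L₀ e^(−k_1 t_c) = 21.8 × 0.7575 = 16.51 mg/L, and at the critical point k_a D_c = k_1 L, so D_c = (0.194/0.833) × 16.51 = 3.846 mg/L.
Minimum DO = C_s − D_c = 8.24 − 3.846 = 4.394 mg/L.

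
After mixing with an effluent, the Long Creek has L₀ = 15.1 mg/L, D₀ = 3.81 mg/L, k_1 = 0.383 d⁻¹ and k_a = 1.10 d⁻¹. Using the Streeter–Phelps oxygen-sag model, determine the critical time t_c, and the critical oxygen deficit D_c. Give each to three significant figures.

With k_a/k_1 = 2.872 and 1 − D₀(k_a−k_1)/(k_1 L₀) = 0.5276,
t_c = ln(2.872 × 0.5276) / (1.10 − 0.383) = ln(1.515) / 0.7170 = 0.4157/0.7170 = 0.5798 d.
D_c = (k_1/k_a) L₀ e^(−k_1 t_c) = (0.383/1.10) × 15.1 × e^(−0.383×0.5798) = 0.3482 × 15.1 × 0.8009 = 4.211 mg/L.

t_c ≈ 0.580 d; D_c ≈ 4.21 mg/L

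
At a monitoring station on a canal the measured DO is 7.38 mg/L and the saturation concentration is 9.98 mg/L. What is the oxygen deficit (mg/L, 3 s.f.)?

D ≈ 2.60 mg/L

D = C_s − C = 9.98 − 7.38 = 2.60 mg/L.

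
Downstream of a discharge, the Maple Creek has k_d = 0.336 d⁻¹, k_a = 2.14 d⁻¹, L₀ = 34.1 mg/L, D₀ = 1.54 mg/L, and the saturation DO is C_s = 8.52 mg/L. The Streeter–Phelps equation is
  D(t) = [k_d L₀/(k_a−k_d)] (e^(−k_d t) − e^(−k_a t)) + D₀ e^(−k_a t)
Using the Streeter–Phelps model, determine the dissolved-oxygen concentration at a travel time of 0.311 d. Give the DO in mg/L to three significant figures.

k_d L₀/(k_a−k_d) = 0.336×34.1/(2.14−0.336) = 11.46/1.804 = 6.351 mg/L.
e^(−k_d t) = e^(−0.336×0.3110) = 0.9008; e^(−k_a t) = e^(−2.14×0.3110) = 0.5140.
D = 6.351 × (0.9008 − 0.5140) + 1.54 × 0.5140 = 2.457 + 0.7916 = 3.248 mg/L.
DO = C_s − D = 8.52 − 3.248 = 5.272 mg/L.

DO ≈ 5.27 mg/L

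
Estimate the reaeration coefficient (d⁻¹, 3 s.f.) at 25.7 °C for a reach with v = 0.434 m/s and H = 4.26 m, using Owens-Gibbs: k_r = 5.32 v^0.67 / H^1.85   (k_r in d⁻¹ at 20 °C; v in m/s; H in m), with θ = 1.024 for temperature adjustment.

k_r(20) = 5.32 × 0.434^0.67 / 4.26^1.85 = 5.32 × 0.5716 / 14.60 = 0.2083 d⁻¹.
k_r(25.7) = 0.2083 × 1.024^(25.7−20) = 0.2083 × 1.145 = 0.2384 d⁻¹.

k_r ≈ 0.238 d⁻¹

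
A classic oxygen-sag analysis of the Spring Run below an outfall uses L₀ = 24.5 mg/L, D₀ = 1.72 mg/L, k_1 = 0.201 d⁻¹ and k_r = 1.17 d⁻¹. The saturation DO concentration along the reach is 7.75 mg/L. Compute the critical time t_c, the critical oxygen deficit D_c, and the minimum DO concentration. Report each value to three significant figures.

t_c ≈ 1.39 d; D_c ≈ 3.18 mg/L; min DO ≈ 4.57 mg/L

t_c = [1/(k_r−k_1)] ln[(k_r/k_1)(1 − D₀(k_r−k_1)/(k_1 L₀))]
= [1/(1.17−0.201)] ln[(1.17/0.201)(1 − 1.72×0.9690/(0.201×24.5))]
= (1/0.9690) ln[5.821 × 0.6616] = 1.032 × ln(3.851) = 1.032 × 1.348 = 1.391 d.
L(t_c) = L₀ e^(−k_1 t_c) = 24.5 × 0.7560 = 18.52 mg/L, and at the critical point k_r D_c = k_1 L, so D_c = (0.201/1.17) × 18.52 = 3.182 mg/L.
Minimum DO = C_s − D_c = 7.75 − 3.182 = 4.568 mg/L.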